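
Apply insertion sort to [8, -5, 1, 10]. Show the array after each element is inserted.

First element 8 is already 'sorted'
Insert -5: shifted 1 elements -> [-5, 8, 1, 10]
Insert 1: shifted 1 elements -> [-5, 1, 8, 10]
Insert 10: shifted 0 elements -> [-5, 1, 8, 10]


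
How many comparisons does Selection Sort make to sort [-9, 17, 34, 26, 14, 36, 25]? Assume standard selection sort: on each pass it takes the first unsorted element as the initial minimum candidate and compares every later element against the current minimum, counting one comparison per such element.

Pass 1: scan indices 1..6 for the minimum = 6 comparison(s); min is -9, place at index 0 -> [-9, 17, 34, 26, 14, 36, 25]
Pass 2: scan indices 2..6 for the minimum = 5 comparison(s); min is 14, place at index 1 -> [-9, 14, 34, 26, 17, 36, 25]
Pass 3: scan indices 3..6 for the minimum = 4 comparison(s); min is 17, place at index 2 -> [-9, 14, 17, 26, 34, 36, 25]
Pass 4: scan indices 4..6 for the minimum = 3 comparison(s); min is 25, place at index 3 -> [-9, 14, 17, 25, 34, 36, 26]
Pass 5: scan indices 5..6 for the minimum = 2 comparison(s); min is 26, place at index 4 -> [-9, 14, 17, 25, 26, 36, 34]
Pass 6: scan indices 6..6 for the minimum = 1 comparison(s); min is 34, place at index 5 -> [-9, 14, 17, 25, 26, 34, 36]
Selection sort always scans the whole unsorted suffix, so the count is (n-1) + (n-2) + ... + 1 = n(n-1)/2 = 7*6/2 = 21 regardless of the input order.
Total comparisons: 6 + 5 + 4 + 3 + 2 + 1 = 21


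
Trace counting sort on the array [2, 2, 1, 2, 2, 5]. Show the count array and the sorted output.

Count array: [0, 1, 4, 0, 0, 1]
(count[i] = number of elements equal to i)
Cumulative count: [0, 1, 5, 5, 5, 6]
Sorted: [1, 2, 2, 2, 2, 5]


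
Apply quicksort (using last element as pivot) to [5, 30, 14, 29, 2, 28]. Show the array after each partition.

Partition 1: pivot=28 at index 3 -> [5, 14, 2, 28, 30, 29]
Partition 2: pivot=2 at index 0 -> [2, 14, 5, 28, 30, 29]
Partition 3: pivot=5 at index 1 -> [2, 5, 14, 28, 30, 29]
Partition 4: pivot=29 at index 4 -> [2, 5, 14, 28, 29, 30]


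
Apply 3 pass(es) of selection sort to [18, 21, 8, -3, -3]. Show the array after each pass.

Pass 1: Select minimum -3 at index 3, swap -> [-3, 21, 8, 18, -3]
Pass 2: Select minimum -3 at index 4, swap -> [-3, -3, 8, 18, 21]
Pass 3: Select minimum 8 at index 2, swap -> [-3, -3, 8, 18, 21]


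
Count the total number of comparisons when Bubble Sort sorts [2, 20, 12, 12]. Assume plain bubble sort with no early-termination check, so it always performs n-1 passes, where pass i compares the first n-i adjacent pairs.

Pass 1: compare adjacent pairs (0,1)..(2,3) = 3 comparison(s), 2 swap(s) -> [2, 12, 12, 20]
Pass 2: compare adjacent pairs (0,1)..(1,2) = 2 comparison(s), 0 swap(s) -> [2, 12, 12, 20]
Pass 3: compare adjacent pairs (0,1)..(0,1) = 1 comparison(s), 0 swap(s) -> [2, 12, 12, 20]
Total comparisons: 3 + 2 + 1 = 6


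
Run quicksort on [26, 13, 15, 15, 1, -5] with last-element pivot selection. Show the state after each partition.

Partition 1: pivot=-5 at index 0 -> [-5, 13, 15, 15, 1, 26]
Partition 2: pivot=26 at index 5 -> [-5, 13, 15, 15, 1, 26]
Partition 3: pivot=1 at index 1 -> [-5, 1, 15, 15, 13, 26]
Partition 4: pivot=13 at index 2 -> [-5, 1, 13, 15, 15, 26]
Partition 5: pivot=15 at index 4 -> [-5, 1, 13, 15, 15, 26]


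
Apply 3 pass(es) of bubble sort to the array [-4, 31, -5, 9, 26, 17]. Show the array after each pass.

After pass 1: [-4, -5, 9, 26, 17, 31] (4 swaps)
After pass 2: [-5, -4, 9, 17, 26, 31] (2 swaps)
After pass 3: [-5, -4, 9, 17, 26, 31] (0 swaps)
Total swaps: 6


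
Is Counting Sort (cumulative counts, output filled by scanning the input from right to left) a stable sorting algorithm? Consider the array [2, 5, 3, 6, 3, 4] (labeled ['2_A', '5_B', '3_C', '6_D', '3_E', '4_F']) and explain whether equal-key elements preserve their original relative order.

Trace Counting Sort on the labeled array (the key is the number; the letter only tracks identity):
  Counts for values 0..6: [0, 0, 1, 2, 1, 1, 1]
  Cumulative counts: [0, 0, 1, 3, 4, 5, 6]
  Scan right to left: place 4_F at output index 3
  Scan right to left: place 3_E at output index 2
  Scan right to left: place 6_D at output index 5
  Scan right to left: place 3_C at output index 1
  Scan right to left: place 5_B at output index 4
  Scan right to left: place 2_A at output index 0
  Output: [2_A, 3_C, 3_E, 4_F, 5_B, 6_D]
Equal keys:
  value 3: originally 3_C, 3_E; after sorting 3_C, 3_E -> order preserved
All equal keys kept their original relative order. Counting Sort is stable: scanning the input right to left with decreasing cumulative counts places later duplicates at later output positions.
Answer: Stable


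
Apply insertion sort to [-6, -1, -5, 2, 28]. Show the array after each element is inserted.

First element -6 is already 'sorted'
Insert -1: shifted 0 elements -> [-6, -1, -5, 2, 28]
Insert -5: shifted 1 elements -> [-6, -5, -1, 2, 28]
Insert 2: shifted 0 elements -> [-6, -5, -1, 2, 28]
Insert 28: shifted 0 elements -> [-6, -5, -1, 2, 28]


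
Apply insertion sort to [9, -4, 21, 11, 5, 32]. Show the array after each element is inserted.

First element 9 is already 'sorted'
Insert -4: shifted 1 elements -> [-4, 9, 21, 11, 5, 32]
Insert 21: shifted 0 elements -> [-4, 9, 21, 11, 5, 32]
Insert 11: shifted 1 elements -> [-4, 9, 11, 21, 5, 32]
Insert 5: shifted 3 elements -> [-4, 5, 9, 11, 21, 32]
Insert 32: shifted 0 elements -> [-4, 5, 9, 11, 21, 32]


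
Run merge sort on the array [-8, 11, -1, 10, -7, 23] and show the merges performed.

Divide and conquer:
  Merge [11] + [-1] -> [-1, 11]
  Merge [-8] + [-1, 11] -> [-8, -1, 11]
  Merge [-7] + [23] -> [-7, 23]
  Merge [10] + [-7, 23] -> [-7, 10, 23]
  Merge [-8, -1, 11] + [-7, 10, 23] -> [-8, -7, -1, 10, 11, 23]


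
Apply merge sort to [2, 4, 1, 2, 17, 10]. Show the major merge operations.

Divide and conquer:
  Merge [4] + [1] -> [1, 4]
  Merge [2] + [1, 4] -> [1, 2, 4]
  Merge [17] + [10] -> [10, 17]
  Merge [2] + [10, 17] -> [2, 10, 17]
  Merge [1, 2, 4] + [2, 10, 17] -> [1, 2, 2, 4, 10, 17]


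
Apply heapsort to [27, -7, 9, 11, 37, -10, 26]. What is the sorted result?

Build heap: [37, 27, 26, 11, -7, -10, 9]
Extract 37: [27, 11, 26, 9, -7, -10, 37]
Extract 27: [26, 11, -10, 9, -7, 27, 37]
Extract 26: [11, 9, -10, -7, 26, 27, 37]
Extract 11: [9, -7, -10, 11, 26, 27, 37]
Extract 9: [-7, -10, 9, 11, 26, 27, 37]
Extract -7: [-10, -7, 9, 11, 26, 27, 37]


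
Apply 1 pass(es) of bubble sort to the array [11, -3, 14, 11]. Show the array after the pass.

After pass 1: [-3, 11, 11, 14] (2 swaps)
Total swaps: 2


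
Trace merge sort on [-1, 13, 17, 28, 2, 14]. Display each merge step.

Divide and conquer:
  Merge [13] + [17] -> [13, 17]
  Merge [-1] + [13, 17] -> [-1, 13, 17]
  Merge [2] + [14] -> [2, 14]
  Merge [28] + [2, 14] -> [2, 14, 28]
  Merge [-1, 13, 17] + [2, 14, 28] -> [-1, 2, 13, 14, 17, 28]


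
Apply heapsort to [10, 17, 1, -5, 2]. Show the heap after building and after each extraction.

Build heap: [17, 10, 1, -5, 2]
Extract 17: [10, 2, 1, -5, 17]
Extract 10: [2, -5, 1, 10, 17]
Extract 2: [1, -5, 2, 10, 17]
Extract 1: [-5, 1, 2, 10, 17]


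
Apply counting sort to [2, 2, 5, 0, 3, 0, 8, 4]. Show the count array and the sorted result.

Count array: [2, 0, 2, 1, 1, 1, 0, 0, 1]
(count[i] = number of elements equal to i)
Cumulative count: [2, 2, 4, 5, 6, 7, 7, 7, 8]
Sorted: [0, 0, 2, 2, 3, 4, 5, 8]


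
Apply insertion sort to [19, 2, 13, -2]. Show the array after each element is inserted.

First element 19 is already 'sorted'
Insert 2: shifted 1 elements -> [2, 19, 13, -2]
Insert 13: shifted 1 elements -> [2, 13, 19, -2]
Insert -2: shifted 3 elements -> [-2, 2, 13, 19]


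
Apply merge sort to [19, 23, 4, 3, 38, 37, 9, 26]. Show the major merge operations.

Divide and conquer:
  Merge [19] + [23] -> [19, 23]
  Merge [4] + [3] -> [3, 4]
  Merge [19, 23] + [3, 4] -> [3, 4, 19, 23]
  Merge [38] + [37] -> [37, 38]
  Merge [9] + [26] -> [9, 26]
  Merge [37, 38] + [9, 26] -> [9, 26, 37, 38]
  Merge [3, 4, 19, 23] + [9, 26, 37, 38] -> [3, 4, 9, 19, 23, 26, 37, 38]


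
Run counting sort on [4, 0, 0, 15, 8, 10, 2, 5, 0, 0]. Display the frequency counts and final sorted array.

Count array: [4, 0, 1, 0, 1, 1, 0, 0, 1, 0, 1, 0, 0, 0, 0, 1]
(count[i] = number of elements equal to i)
Cumulative count: [4, 4, 5, 5, 6, 7, 7, 7, 8, 8, 9, 9, 9, 9, 9, 10]
Sorted: [0, 0, 0, 0, 2, 4, 5, 8, 10, 15]


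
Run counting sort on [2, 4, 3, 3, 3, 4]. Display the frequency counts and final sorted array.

Count array: [0, 0, 1, 3, 2]
(count[i] = number of elements equal to i)
Cumulative count: [0, 0, 1, 4, 6]
Sorted: [2, 3, 3, 3, 4, 4]


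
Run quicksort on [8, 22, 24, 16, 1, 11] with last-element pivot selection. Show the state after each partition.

Partition 1: pivot=11 at index 2 -> [8, 1, 11, 16, 22, 24]
Partition 2: pivot=1 at index 0 -> [1, 8, 11, 16, 22, 24]
Partition 3: pivot=24 at index 5 -> [1, 8, 11, 16, 22, 24]
Partition 4: pivot=22 at index 4 -> [1, 8, 11, 16, 22, 24]


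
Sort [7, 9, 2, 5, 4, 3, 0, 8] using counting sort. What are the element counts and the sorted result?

Count array: [1, 0, 1, 1, 1, 1, 0, 1, 1, 1]
(count[i] = number of elements equal to i)
Cumulative count: [1, 1, 2, 3, 4, 5, 5, 6, 7, 8]
Sorted: [0, 2, 3, 4, 5, 7, 8, 9]


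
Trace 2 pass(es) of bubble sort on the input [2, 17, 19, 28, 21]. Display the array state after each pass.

After pass 1: [2, 17, 19, 21, 28] (1 swaps)
After pass 2: [2, 17, 19, 21, 28] (0 swaps)
Total swaps: 1


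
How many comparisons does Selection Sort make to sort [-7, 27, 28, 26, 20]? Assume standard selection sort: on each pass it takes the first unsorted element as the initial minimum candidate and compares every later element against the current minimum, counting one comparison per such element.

Pass 1: scan indices 1..4 for the minimum = 4 comparison(s); min is -7, place at index 0 -> [-7, 27, 28, 26, 20]
Pass 2: scan indices 2..4 for the minimum = 3 comparison(s); min is 20, place at index 1 -> [-7, 20, 28, 26, 27]
Pass 3: scan indices 3..4 for the minimum = 2 comparison(s); min is 26, place at index 2 -> [-7, 20, 26, 28, 27]
Pass 4: scan indices 4..4 for the minimum = 1 comparison(s); min is 27, place at index 3 -> [-7, 20, 26, 27, 28]
Selection sort always scans the whole unsorted suffix, so the count is (n-1) + (n-2) + ... + 1 = n(n-1)/2 = 5*4/2 = 10 regardless of the input order.
Total comparisons: 4 + 3 + 2 + 1 = 10


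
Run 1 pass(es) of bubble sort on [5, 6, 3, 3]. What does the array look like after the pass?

After pass 1: [5, 3, 3, 6] (2 swaps)
Total swaps: 2


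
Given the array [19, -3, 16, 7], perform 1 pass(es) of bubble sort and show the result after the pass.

After pass 1: [-3, 16, 7, 19] (3 swaps)
Total swaps: 3


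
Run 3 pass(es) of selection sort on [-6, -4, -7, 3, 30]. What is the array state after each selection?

Pass 1: Select minimum -7 at index 2, swap -> [-7, -4, -6, 3, 30]
Pass 2: Select minimum -6 at index 2, swap -> [-7, -6, -4, 3, 30]
Pass 3: Select minimum -4 at index 2, swap -> [-7, -6, -4, 3, 30]


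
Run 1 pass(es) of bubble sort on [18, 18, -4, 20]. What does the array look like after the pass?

After pass 1: [18, -4, 18, 20] (1 swaps)
Total swaps: 1


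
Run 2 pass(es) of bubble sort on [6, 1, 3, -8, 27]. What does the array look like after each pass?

After pass 1: [1, 3, -8, 6, 27] (3 swaps)
After pass 2: [1, -8, 3, 6, 27] (1 swaps)
Total swaps: 4


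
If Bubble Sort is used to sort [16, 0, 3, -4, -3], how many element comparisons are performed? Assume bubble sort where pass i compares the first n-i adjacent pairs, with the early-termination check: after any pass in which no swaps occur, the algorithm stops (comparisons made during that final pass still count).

Pass 1: compare adjacent pairs (0,1)..(3,4) = 4 comparison(s), 4 swap(s) -> [0, 3, -4, -3, 16]
Pass 2: compare adjacent pairs (0,1)..(2,3) = 3 comparison(s), 2 swap(s) -> [0, -4, -3, 3, 16]
Pass 3: compare adjacent pairs (0,1)..(1,2) = 2 comparison(s), 2 swap(s) -> [-4, -3, 0, 3, 16]
Pass 4: compare adjacent pairs (0,1)..(0,1) = 1 comparison(s), 0 swap(s) -> [-4, -3, 0, 3, 16]
No swaps in this pass, so bubble sort stops here.
Total comparisons: 4 + 3 + 2 + 1 = 10


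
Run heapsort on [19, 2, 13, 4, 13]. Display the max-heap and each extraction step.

Build heap: [19, 13, 13, 4, 2]
Extract 19: [13, 4, 13, 2, 19]
Extract 13: [13, 4, 2, 13, 19]
Extract 13: [4, 2, 13, 13, 19]
Extract 4: [2, 4, 13, 13, 19]


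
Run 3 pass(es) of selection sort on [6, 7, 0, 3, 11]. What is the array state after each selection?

Pass 1: Select minimum 0 at index 2, swap -> [0, 7, 6, 3, 11]
Pass 2: Select minimum 3 at index 3, swap -> [0, 3, 6, 7, 11]
Pass 3: Select minimum 6 at index 2, swap -> [0, 3, 6, 7, 11]


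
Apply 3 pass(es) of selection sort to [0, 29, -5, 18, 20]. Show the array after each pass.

Pass 1: Select minimum -5 at index 2, swap -> [-5, 29, 0, 18, 20]
Pass 2: Select minimum 0 at index 2, swap -> [-5, 0, 29, 18, 20]
Pass 3: Select minimum 18 at index 3, swap -> [-5, 0, 18, 29, 20]


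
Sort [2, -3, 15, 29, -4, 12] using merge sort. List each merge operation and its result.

Divide and conquer:
  Merge [-3] + [15] -> [-3, 15]
  Merge [2] + [-3, 15] -> [-3, 2, 15]
  Merge [-4] + [12] -> [-4, 12]
  Merge [29] + [-4, 12] -> [-4, 12, 29]
  Merge [-3, 2, 15] + [-4, 12, 29] -> [-4, -3, 2, 12, 15, 29]


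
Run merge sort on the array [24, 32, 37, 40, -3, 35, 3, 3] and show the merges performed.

Divide and conquer:
  Merge [24] + [32] -> [24, 32]
  Merge [37] + [40] -> [37, 40]
  Merge [24, 32] + [37, 40] -> [24, 32, 37, 40]
  Merge [-3] + [35] -> [-3, 35]
  Merge [3] + [3] -> [3, 3]
  Merge [-3, 35] + [3, 3] -> [-3, 3, 3, 35]
  Merge [24, 32, 37, 40] + [-3, 3, 3, 35] -> [-3, 3, 3, 24, 32, 35, 37, 40]


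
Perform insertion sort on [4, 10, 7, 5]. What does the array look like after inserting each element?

First element 4 is already 'sorted'
Insert 10: shifted 0 elements -> [4, 10, 7, 5]
Insert 7: shifted 1 elements -> [4, 7, 10, 5]
Insert 5: shifted 2 elements -> [4, 5, 7, 10]


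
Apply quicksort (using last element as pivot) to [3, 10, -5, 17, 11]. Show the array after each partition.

Partition 1: pivot=11 at index 3 -> [3, 10, -5, 11, 17]
Partition 2: pivot=-5 at index 0 -> [-5, 10, 3, 11, 17]
Partition 3: pivot=3 at index 1 -> [-5, 3, 10, 11, 17]


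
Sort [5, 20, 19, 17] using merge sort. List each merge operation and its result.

Divide and conquer:
  Merge [5] + [20] -> [5, 20]
  Merge [19] + [17] -> [17, 19]
  Merge [5, 20] + [17, 19] -> [5, 17, 19, 20]


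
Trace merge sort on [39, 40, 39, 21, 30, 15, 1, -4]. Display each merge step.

Divide and conquer:
  Merge [39] + [40] -> [39, 40]
  Merge [39] + [21] -> [21, 39]
  Merge [39, 40] + [21, 39] -> [21, 39, 39, 40]
  Merge [30] + [15] -> [15, 30]
  Merge [1] + [-4] -> [-4, 1]
  Merge [15, 30] + [-4, 1] -> [-4, 1, 15, 30]
  Merge [21, 39, 39, 40] + [-4, 1, 15, 30] -> [-4, 1, 15, 21, 30, 39, 39, 40]


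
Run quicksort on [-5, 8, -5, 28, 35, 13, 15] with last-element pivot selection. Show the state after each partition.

Partition 1: pivot=15 at index 4 -> [-5, 8, -5, 13, 15, 28, 35]
Partition 2: pivot=13 at index 3 -> [-5, 8, -5, 13, 15, 28, 35]
Partition 3: pivot=-5 at index 1 -> [-5, -5, 8, 13, 15, 28, 35]
Partition 4: pivot=35 at index 6 -> [-5, -5, 8, 13, 15, 28, 35]


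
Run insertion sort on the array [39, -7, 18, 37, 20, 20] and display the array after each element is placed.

First element 39 is already 'sorted'
Insert -7: shifted 1 elements -> [-7, 39, 18, 37, 20, 20]
Insert 18: shifted 1 elements -> [-7, 18, 39, 37, 20, 20]
Insert 37: shifted 1 elements -> [-7, 18, 37, 39, 20, 20]
Insert 20: shifted 2 elements -> [-7, 18, 20, 37, 39, 20]
Insert 20: shifted 2 elements -> [-7, 18, 20, 20, 37, 39]


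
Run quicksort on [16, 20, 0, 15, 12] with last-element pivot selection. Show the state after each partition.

Partition 1: pivot=12 at index 1 -> [0, 12, 16, 15, 20]
Partition 2: pivot=20 at index 4 -> [0, 12, 16, 15, 20]
Partition 3: pivot=15 at index 2 -> [0, 12, 15, 16, 20]


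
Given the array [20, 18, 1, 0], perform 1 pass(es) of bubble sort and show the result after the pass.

After pass 1: [18, 1, 0, 20] (3 swaps)
Total swaps: 3


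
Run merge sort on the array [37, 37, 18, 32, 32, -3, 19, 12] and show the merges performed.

Divide and conquer:
  Merge [37] + [37] -> [37, 37]
  Merge [18] + [32] -> [18, 32]
  Merge [37, 37] + [18, 32] -> [18, 32, 37, 37]
  Merge [32] + [-3] -> [-3, 32]
  Merge [19] + [12] -> [12, 19]
  Merge [-3, 32] + [12, 19] -> [-3, 12, 19, 32]
  Merge [18, 32, 37, 37] + [-3, 12, 19, 32] -> [-3, 12, 18, 19, 32, 32, 37, 37]


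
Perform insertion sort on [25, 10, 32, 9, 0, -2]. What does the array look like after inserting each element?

First element 25 is already 'sorted'
Insert 10: shifted 1 elements -> [10, 25, 32, 9, 0, -2]
Insert 32: shifted 0 elements -> [10, 25, 32, 9, 0, -2]
Insert 9: shifted 3 elements -> [9, 10, 25, 32, 0, -2]
Insert 0: shifted 4 elements -> [0, 9, 10, 25, 32, -2]
Insert -2: shifted 5 elements -> [-2, 0, 9, 10, 25, 32]


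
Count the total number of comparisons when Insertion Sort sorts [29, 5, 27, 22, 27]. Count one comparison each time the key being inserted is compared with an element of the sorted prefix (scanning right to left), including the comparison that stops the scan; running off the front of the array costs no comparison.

Insert 5: 29 > 5 (shift), reached front = 1 comparison(s) -> [5, 29, 27, 22, 27]
Insert 27: 29 > 27 (shift), 5 <= 27 (stop) = 2 comparison(s) -> [5, 27, 29, 22, 27]
Insert 22: 29 > 22 (shift), 27 > 22 (shift), 5 <= 22 (stop) = 3 comparison(s) -> [5, 22, 27, 29, 27]
Insert 27: 29 > 27 (shift), 27 <= 27 (stop) = 2 comparison(s) -> [5, 22, 27, 27, 29]
Total comparisons: 1 + 2 + 3 + 2 = 8


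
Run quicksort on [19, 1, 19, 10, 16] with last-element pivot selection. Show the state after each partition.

Partition 1: pivot=16 at index 2 -> [1, 10, 16, 19, 19]
Partition 2: pivot=10 at index 1 -> [1, 10, 16, 19, 19]
Partition 3: pivot=19 at index 4 -> [1, 10, 16, 19, 19]


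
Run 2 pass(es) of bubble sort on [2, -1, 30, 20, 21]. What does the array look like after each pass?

After pass 1: [-1, 2, 20, 21, 30] (3 swaps)
After pass 2: [-1, 2, 20, 21, 30] (0 swaps)
Total swaps: 3


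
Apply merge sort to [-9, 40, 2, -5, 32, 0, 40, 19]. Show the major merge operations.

Divide and conquer:
  Merge [-9] + [40] -> [-9, 40]
  Merge [2] + [-5] -> [-5, 2]
  Merge [-9, 40] + [-5, 2] -> [-9, -5, 2, 40]
  Merge [32] + [0] -> [0, 32]
  Merge [40] + [19] -> [19, 40]
  Merge [0, 32] + [19, 40] -> [0, 19, 32, 40]
  Merge [-9, -5, 2, 40] + [0, 19, 32, 40] -> [-9, -5, 0, 2, 19, 32, 40, 40]


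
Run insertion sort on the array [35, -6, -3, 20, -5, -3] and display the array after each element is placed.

First element 35 is already 'sorted'
Insert -6: shifted 1 elements -> [-6, 35, -3, 20, -5, -3]
Insert -3: shifted 1 elements -> [-6, -3, 35, 20, -5, -3]
Insert 20: shifted 1 elements -> [-6, -3, 20, 35, -5, -3]
Insert -5: shifted 3 elements -> [-6, -5, -3, 20, 35, -3]
Insert -3: shifted 2 elements -> [-6, -5, -3, -3, 20, 35]


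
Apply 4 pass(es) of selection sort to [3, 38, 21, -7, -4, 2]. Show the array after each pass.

Pass 1: Select minimum -7 at index 3, swap -> [-7, 38, 21, 3, -4, 2]
Pass 2: Select minimum -4 at index 4, swap -> [-7, -4, 21, 3, 38, 2]
Pass 3: Select minimum 2 at index 5, swap -> [-7, -4, 2, 3, 38, 21]
Pass 4: Select minimum 3 at index 3, swap -> [-7, -4, 2, 3, 38, 21]


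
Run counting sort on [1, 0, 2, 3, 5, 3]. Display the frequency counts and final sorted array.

Count array: [1, 1, 1, 2, 0, 1]
(count[i] = number of elements equal to i)
Cumulative count: [1, 2, 3, 5, 5, 6]
Sorted: [0, 1, 2, 3, 3, 5]


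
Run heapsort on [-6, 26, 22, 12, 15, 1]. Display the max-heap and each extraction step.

Build heap: [26, 15, 22, 12, -6, 1]
Extract 26: [22, 15, 1, 12, -6, 26]
Extract 22: [15, 12, 1, -6, 22, 26]
Extract 15: [12, -6, 1, 15, 22, 26]
Extract 12: [1, -6, 12, 15, 22, 26]
Extract 1: [-6, 1, 12, 15, 22, 26]


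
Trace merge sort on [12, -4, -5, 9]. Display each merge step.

Divide and conquer:
  Merge [12] + [-4] -> [-4, 12]
  Merge [-5] + [9] -> [-5, 9]
  Merge [-4, 12] + [-5, 9] -> [-5, -4, 9, 12]


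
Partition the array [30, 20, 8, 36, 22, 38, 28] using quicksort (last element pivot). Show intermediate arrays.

Partition 1: pivot=28 at index 3 -> [20, 8, 22, 28, 30, 38, 36]
Partition 2: pivot=22 at index 2 -> [20, 8, 22, 28, 30, 38, 36]
Partition 3: pivot=8 at index 0 -> [8, 20, 22, 28, 30, 38, 36]
Partition 4: pivot=36 at index 5 -> [8, 20, 22, 28, 30, 36, 38]


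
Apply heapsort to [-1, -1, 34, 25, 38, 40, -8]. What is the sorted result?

Build heap: [40, 38, 34, 25, -1, -1, -8]
Extract 40: [38, 25, 34, -8, -1, -1, 40]
Extract 38: [34, 25, -1, -8, -1, 38, 40]
Extract 34: [25, -1, -1, -8, 34, 38, 40]
Extract 25: [-1, -8, -1, 25, 34, 38, 40]
Extract -1: [-1, -8, -1, 25, 34, 38, 40]
Extract -1: [-8, -1, -1, 25, 34, 38, 40]


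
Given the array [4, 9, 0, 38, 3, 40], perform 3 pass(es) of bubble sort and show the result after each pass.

After pass 1: [4, 0, 9, 3, 38, 40] (2 swaps)
After pass 2: [0, 4, 3, 9, 38, 40] (2 swaps)
After pass 3: [0, 3, 4, 9, 38, 40] (1 swaps)
Total swaps: 5


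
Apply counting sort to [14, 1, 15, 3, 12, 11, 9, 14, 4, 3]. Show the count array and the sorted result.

Count array: [0, 1, 0, 2, 1, 0, 0, 0, 0, 1, 0, 1, 1, 0, 2, 1]
(count[i] = number of elements equal to i)
Cumulative count: [0, 1, 1, 3, 4, 4, 4, 4, 4, 5, 5, 6, 7, 7, 9, 10]
Sorted: [1, 3, 3, 4, 9, 11, 12, 14, 14, 15]


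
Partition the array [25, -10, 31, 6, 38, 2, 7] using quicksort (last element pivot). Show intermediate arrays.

Partition 1: pivot=7 at index 3 -> [-10, 6, 2, 7, 38, 31, 25]
Partition 2: pivot=2 at index 1 -> [-10, 2, 6, 7, 38, 31, 25]
Partition 3: pivot=25 at index 4 -> [-10, 2, 6, 7, 25, 31, 38]
Partition 4: pivot=38 at index 6 -> [-10, 2, 6, 7, 25, 31, 38]


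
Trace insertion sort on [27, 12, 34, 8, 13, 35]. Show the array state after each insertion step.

First element 27 is already 'sorted'
Insert 12: shifted 1 elements -> [12, 27, 34, 8, 13, 35]
Insert 34: shifted 0 elements -> [12, 27, 34, 8, 13, 35]
Insert 8: shifted 3 elements -> [8, 12, 27, 34, 13, 35]
Insert 13: shifted 2 elements -> [8, 12, 13, 27, 34, 35]
Insert 35: shifted 0 elements -> [8, 12, 13, 27, 34, 35]


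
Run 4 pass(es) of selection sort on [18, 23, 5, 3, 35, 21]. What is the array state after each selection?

Pass 1: Select minimum 3 at index 3, swap -> [3, 23, 5, 18, 35, 21]
Pass 2: Select minimum 5 at index 2, swap -> [3, 5, 23, 18, 35, 21]
Pass 3: Select minimum 18 at index 3, swap -> [3, 5, 18, 23, 35, 21]
Pass 4: Select minimum 21 at index 5, swap -> [3, 5, 18, 21, 35, 23]


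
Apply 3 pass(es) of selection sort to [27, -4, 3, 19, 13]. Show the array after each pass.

Pass 1: Select minimum -4 at index 1, swap -> [-4, 27, 3, 19, 13]
Pass 2: Select minimum 3 at index 2, swap -> [-4, 3, 27, 19, 13]
Pass 3: Select minimum 13 at index 4, swap -> [-4, 3, 13, 19, 27]


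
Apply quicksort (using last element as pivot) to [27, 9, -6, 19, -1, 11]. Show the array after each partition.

Partition 1: pivot=11 at index 3 -> [9, -6, -1, 11, 27, 19]
Partition 2: pivot=-1 at index 1 -> [-6, -1, 9, 11, 27, 19]
Partition 3: pivot=19 at index 4 -> [-6, -1, 9, 11, 19, 27]


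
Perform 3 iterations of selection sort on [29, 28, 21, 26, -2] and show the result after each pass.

Pass 1: Select minimum -2 at index 4, swap -> [-2, 28, 21, 26, 29]
Pass 2: Select minimum 21 at index 2, swap -> [-2, 21, 28, 26, 29]
Pass 3: Select minimum 26 at index 3, swap -> [-2, 21, 26, 28, 29]


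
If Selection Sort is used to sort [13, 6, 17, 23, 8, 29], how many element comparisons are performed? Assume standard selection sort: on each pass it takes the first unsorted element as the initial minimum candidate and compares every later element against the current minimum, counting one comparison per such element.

Pass 1: scan indices 1..5 for the minimum = 5 comparison(s); min is 6, place at index 0 -> [6, 13, 17, 23, 8, 29]
Pass 2: scan indices 2..5 for the minimum = 4 comparison(s); min is 8, place at index 1 -> [6, 8, 17, 23, 13, 29]
Pass 3: scan indices 3..5 for the minimum = 3 comparison(s); min is 13, place at index 2 -> [6, 8, 13, 23, 17, 29]
Pass 4: scan indices 4..5 for the minimum = 2 comparison(s); min is 17, place at index 3 -> [6, 8, 13, 17, 23, 29]
Pass 5: scan indices 5..5 for the minimum = 1 comparison(s); min is 23, place at index 4 -> [6, 8, 13, 17, 23, 29]
Selection sort always scans the whole unsorted suffix, so the count is (n-1) + (n-2) + ... + 1 = n(n-1)/2 = 6*5/2 = 15 regardless of the input order.
Total comparisons: 5 + 4 + 3 + 2 + 1 = 15


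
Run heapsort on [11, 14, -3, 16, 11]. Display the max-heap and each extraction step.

Build heap: [16, 14, -3, 11, 11]
Extract 16: [14, 11, -3, 11, 16]
Extract 14: [11, 11, -3, 14, 16]
Extract 11: [11, -3, 11, 14, 16]
Extract 11: [-3, 11, 11, 14, 16]


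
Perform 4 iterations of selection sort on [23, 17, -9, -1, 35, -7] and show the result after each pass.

Pass 1: Select minimum -9 at index 2, swap -> [-9, 17, 23, -1, 35, -7]
Pass 2: Select minimum -7 at index 5, swap -> [-9, -7, 23, -1, 35, 17]
Pass 3: Select minimum -1 at index 3, swap -> [-9, -7, -1, 23, 35, 17]
Pass 4: Select minimum 17 at index 5, swap -> [-9, -7, -1, 17, 35, 23]


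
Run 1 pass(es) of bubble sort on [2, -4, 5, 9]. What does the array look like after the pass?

After pass 1: [-4, 2, 5, 9] (1 swaps)
Total swaps: 1


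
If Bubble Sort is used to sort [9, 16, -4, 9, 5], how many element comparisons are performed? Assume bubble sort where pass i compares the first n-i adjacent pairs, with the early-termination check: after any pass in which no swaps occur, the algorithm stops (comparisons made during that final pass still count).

Pass 1: compare adjacent pairs (0,1)..(3,4) = 4 comparison(s), 3 swap(s) -> [9, -4, 9, 5, 16]
Pass 2: compare adjacent pairs (0,1)..(2,3) = 3 comparison(s), 2 swap(s) -> [-4, 9, 5, 9, 16]
Pass 3: compare adjacent pairs (0,1)..(1,2) = 2 comparison(s), 1 swap(s) -> [-4, 5, 9, 9, 16]
Pass 4: compare adjacent pairs (0,1)..(0,1) = 1 comparison(s), 0 swap(s) -> [-4, 5, 9, 9, 16]
No swaps in this pass, so bubble sort stops here.
Total comparisons: 4 + 3 + 2 + 1 = 10


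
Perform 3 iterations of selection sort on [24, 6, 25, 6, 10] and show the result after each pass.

Pass 1: Select minimum 6 at index 1, swap -> [6, 24, 25, 6, 10]
Pass 2: Select minimum 6 at index 3, swap -> [6, 6, 25, 24, 10]
Pass 3: Select minimum 10 at index 4, swap -> [6, 6, 10, 24, 25]


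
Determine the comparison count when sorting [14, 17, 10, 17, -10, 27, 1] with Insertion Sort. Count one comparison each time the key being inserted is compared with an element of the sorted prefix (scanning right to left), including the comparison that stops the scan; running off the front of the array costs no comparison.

Insert 17: 14 <= 17 (stop) = 1 comparison(s) -> [14, 17, 10, 17, -10, 27, 1]
Insert 10: 17 > 10 (shift), 14 > 10 (shift), reached front = 2 comparison(s) -> [10, 14, 17, 17, -10, 27, 1]
Insert 17: 17 <= 17 (stop) = 1 comparison(s) -> [10, 14, 17, 17, -10, 27, 1]
Insert -10: 17 > -10 (shift), 17 > -10 (shift), 14 > -10 (shift), 10 > -10 (shift), reached front = 4 comparison(s) -> [-10, 10, 14, 17, 17, 27, 1]
Insert 27: 17 <= 27 (stop) = 1 comparison(s) -> [-10, 10, 14, 17, 17, 27, 1]
Insert 1: 27 > 1 (shift), 17 > 1 (shift), 17 > 1 (shift), 14 > 1 (shift), 10 > 1 (shift), -10 <= 1 (stop) = 6 comparison(s) -> [-10, 1, 10, 14, 17, 17, 27]
Total comparisons: 1 + 2 + 1 + 4 + 1 + 6 = 15


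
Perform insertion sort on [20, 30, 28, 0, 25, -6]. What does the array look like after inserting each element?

First element 20 is already 'sorted'
Insert 30: shifted 0 elements -> [20, 30, 28, 0, 25, -6]
Insert 28: shifted 1 elements -> [20, 28, 30, 0, 25, -6]
Insert 0: shifted 3 elements -> [0, 20, 28, 30, 25, -6]
Insert 25: shifted 2 elements -> [0, 20, 25, 28, 30, -6]
Insert -6: shifted 5 elements -> [-6, 0, 20, 25, 28, 30]


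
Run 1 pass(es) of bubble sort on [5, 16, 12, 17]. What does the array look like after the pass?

After pass 1: [5, 12, 16, 17] (1 swaps)
Total swaps: 1


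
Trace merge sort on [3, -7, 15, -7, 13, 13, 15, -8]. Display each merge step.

Divide and conquer:
  Merge [3] + [-7] -> [-7, 3]
  Merge [15] + [-7] -> [-7, 15]
  Merge [-7, 3] + [-7, 15] -> [-7, -7, 3, 15]
  Merge [13] + [13] -> [13, 13]
  Merge [15] + [-8] -> [-8, 15]
  Merge [13, 13] + [-8, 15] -> [-8, 13, 13, 15]
  Merge [-7, -7, 3, 15] + [-8, 13, 13, 15] -> [-8, -7, -7, 3, 13, 13, 15, 15]


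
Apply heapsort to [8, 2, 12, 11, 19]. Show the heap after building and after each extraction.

Build heap: [19, 11, 12, 8, 2]
Extract 19: [12, 11, 2, 8, 19]
Extract 12: [11, 8, 2, 12, 19]
Extract 11: [8, 2, 11, 12, 19]
Extract 8: [2, 8, 11, 12, 19]


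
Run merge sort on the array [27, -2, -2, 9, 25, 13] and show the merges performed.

Divide and conquer:
  Merge [-2] + [-2] -> [-2, -2]
  Merge [27] + [-2, -2] -> [-2, -2, 27]
  Merge [25] + [13] -> [13, 25]
  Merge [9] + [13, 25] -> [9, 13, 25]
  Merge [-2, -2, 27] + [9, 13, 25] -> [-2, -2, 9, 13, 25, 27]


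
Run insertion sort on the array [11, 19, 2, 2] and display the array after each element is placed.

First element 11 is already 'sorted'
Insert 19: shifted 0 elements -> [11, 19, 2, 2]
Insert 2: shifted 2 elements -> [2, 11, 19, 2]
Insert 2: shifted 2 elements -> [2, 2, 11, 19]


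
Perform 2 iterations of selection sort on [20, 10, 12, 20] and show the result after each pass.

Pass 1: Select minimum 10 at index 1, swap -> [10, 20, 12, 20]
Pass 2: Select minimum 12 at index 2, swap -> [10, 12, 20, 20]


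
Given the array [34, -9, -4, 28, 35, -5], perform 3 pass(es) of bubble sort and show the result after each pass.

After pass 1: [-9, -4, 28, 34, -5, 35] (4 swaps)
After pass 2: [-9, -4, 28, -5, 34, 35] (1 swaps)
After pass 3: [-9, -4, -5, 28, 34, 35] (1 swaps)
Total swaps: 6


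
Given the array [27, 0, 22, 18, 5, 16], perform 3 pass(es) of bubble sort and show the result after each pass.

After pass 1: [0, 22, 18, 5, 16, 27] (5 swaps)
After pass 2: [0, 18, 5, 16, 22, 27] (3 swaps)
After pass 3: [0, 5, 16, 18, 22, 27] (2 swaps)
Total swaps: 10


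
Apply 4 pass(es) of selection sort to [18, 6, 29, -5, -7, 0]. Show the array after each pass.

Pass 1: Select minimum -7 at index 4, swap -> [-7, 6, 29, -5, 18, 0]
Pass 2: Select minimum -5 at index 3, swap -> [-7, -5, 29, 6, 18, 0]
Pass 3: Select minimum 0 at index 5, swap -> [-7, -5, 0, 6, 18, 29]
Pass 4: Select minimum 6 at index 3, swap -> [-7, -5, 0, 6, 18, 29]


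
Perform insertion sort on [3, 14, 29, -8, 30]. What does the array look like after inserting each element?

First element 3 is already 'sorted'
Insert 14: shifted 0 elements -> [3, 14, 29, -8, 30]
Insert 29: shifted 0 elements -> [3, 14, 29, -8, 30]
Insert -8: shifted 3 elements -> [-8, 3, 14, 29, 30]
Insert 30: shifted 0 elements -> [-8, 3, 14, 29, 30]


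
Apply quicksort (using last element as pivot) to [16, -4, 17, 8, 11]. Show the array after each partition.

Partition 1: pivot=11 at index 2 -> [-4, 8, 11, 16, 17]
Partition 2: pivot=8 at index 1 -> [-4, 8, 11, 16, 17]
Partition 3: pivot=17 at index 4 -> [-4, 8, 11, 16, 17]


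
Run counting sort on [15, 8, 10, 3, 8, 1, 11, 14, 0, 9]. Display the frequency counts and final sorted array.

Count array: [1, 1, 0, 1, 0, 0, 0, 0, 2, 1, 1, 1, 0, 0, 1, 1]
(count[i] = number of elements equal to i)
Cumulative count: [1, 2, 2, 3, 3, 3, 3, 3, 5, 6, 7, 8, 8, 8, 9, 10]
Sorted: [0, 1, 3, 8, 8, 9, 10, 11, 14, 15]


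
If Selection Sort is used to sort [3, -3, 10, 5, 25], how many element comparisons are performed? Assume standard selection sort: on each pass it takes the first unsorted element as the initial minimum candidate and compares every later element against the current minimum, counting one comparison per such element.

Pass 1: scan indices 1..4 for the minimum = 4 comparison(s); min is -3, place at index 0 -> [-3, 3, 10, 5, 25]
Pass 2: scan indices 2..4 for the minimum = 3 comparison(s); min is 3, place at index 1 -> [-3, 3, 10, 5, 25]
Pass 3: scan indices 3..4 for the minimum = 2 comparison(s); min is 5, place at index 2 -> [-3, 3, 5, 10, 25]
Pass 4: scan indices 4..4 for the minimum = 1 comparison(s); min is 10, place at index 3 -> [-3, 3, 5, 10, 25]
Selection sort always scans the whole unsorted suffix, so the count is (n-1) + (n-2) + ... + 1 = n(n-1)/2 = 5*4/2 = 10 regardless of the input order.
Total comparisons: 4 + 3 + 2 + 1 = 10


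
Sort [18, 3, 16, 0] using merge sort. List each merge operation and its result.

Divide and conquer:
  Merge [18] + [3] -> [3, 18]
  Merge [16] + [0] -> [0, 16]
  Merge [3, 18] + [0, 16] -> [0, 3, 16, 18]


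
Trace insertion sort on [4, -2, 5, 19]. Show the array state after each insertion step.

First element 4 is already 'sorted'
Insert -2: shifted 1 elements -> [-2, 4, 5, 19]
Insert 5: shifted 0 elements -> [-2, 4, 5, 19]
Insert 19: shifted 0 elements -> [-2, 4, 5, 19]


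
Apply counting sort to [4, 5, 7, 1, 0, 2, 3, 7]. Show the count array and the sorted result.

Count array: [1, 1, 1, 1, 1, 1, 0, 2]
(count[i] = number of elements equal to i)
Cumulative count: [1, 2, 3, 4, 5, 6, 6, 8]
Sorted: [0, 1, 2, 3, 4, 5, 7, 7]


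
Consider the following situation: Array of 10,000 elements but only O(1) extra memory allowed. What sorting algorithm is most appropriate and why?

Best choice: Heapsort
Reason: Heapsort rearranges the array in place using O(1) auxiliary space and still guarantees O(n log n) time; quicksort partitions in place but needs Theta(log n) stack space for recursion (O(n) in the worst case), and mergesort requires O(n) auxiliary space


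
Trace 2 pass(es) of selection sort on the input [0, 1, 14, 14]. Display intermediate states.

Pass 1: Select minimum 0 at index 0, swap -> [0, 1, 14, 14]
Pass 2: Select minimum 1 at index 1, swap -> [0, 1, 14, 14]


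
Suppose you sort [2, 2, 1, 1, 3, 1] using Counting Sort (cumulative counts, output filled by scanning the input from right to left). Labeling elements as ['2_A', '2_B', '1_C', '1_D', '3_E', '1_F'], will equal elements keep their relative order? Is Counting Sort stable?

Trace Counting Sort on the labeled array (the key is the number; the letter only tracks identity):
  Counts for values 0..3: [0, 3, 2, 1]
  Cumulative counts: [0, 3, 5, 6]
  Scan right to left: place 1_F at output index 2
  Scan right to left: place 3_E at output index 5
  Scan right to left: place 1_D at output index 1
  Scan right to left: place 1_C at output index 0
  Scan right to left: place 2_B at output index 4
  Scan right to left: place 2_A at output index 3
  Output: [1_C, 1_D, 1_F, 2_A, 2_B, 3_E]
Equal keys:
  value 1: originally 1_C, 1_D, 1_F; after sorting 1_C, 1_D, 1_F -> order preserved
  value 2: originally 2_A, 2_B; after sorting 2_A, 2_B -> order preserved
All equal keys kept their original relative order. Counting Sort is stable: scanning the input right to left with decreasing cumulative counts places later duplicates at later output positions.
Answer: Stable


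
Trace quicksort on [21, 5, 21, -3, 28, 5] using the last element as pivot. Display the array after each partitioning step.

Partition 1: pivot=5 at index 2 -> [5, -3, 5, 21, 28, 21]
Partition 2: pivot=-3 at index 0 -> [-3, 5, 5, 21, 28, 21]
Partition 3: pivot=21 at index 4 -> [-3, 5, 5, 21, 21, 28]


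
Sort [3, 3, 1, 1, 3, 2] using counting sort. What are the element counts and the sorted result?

Count array: [0, 2, 1, 3]
(count[i] = number of elements equal to i)
Cumulative count: [0, 2, 3, 6]
Sorted: [1, 1, 2, 3, 3, 3]


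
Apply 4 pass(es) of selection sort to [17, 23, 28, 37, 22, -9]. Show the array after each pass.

Pass 1: Select minimum -9 at index 5, swap -> [-9, 23, 28, 37, 22, 17]
Pass 2: Select minimum 17 at index 5, swap -> [-9, 17, 28, 37, 22, 23]
Pass 3: Select minimum 22 at index 4, swap -> [-9, 17, 22, 37, 28, 23]
Pass 4: Select minimum 23 at index 5, swap -> [-9, 17, 22, 23, 28, 37]


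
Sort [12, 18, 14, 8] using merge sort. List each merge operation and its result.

Divide and conquer:
  Merge [12] + [18] -> [12, 18]
  Merge [14] + [8] -> [8, 14]
  Merge [12, 18] + [8, 14] -> [8, 12, 14, 18]


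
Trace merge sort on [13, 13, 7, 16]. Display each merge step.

Divide and conquer:
  Merge [13] + [13] -> [13, 13]
  Merge [7] + [16] -> [7, 16]
  Merge [13, 13] + [7, 16] -> [7, 13, 13, 16]


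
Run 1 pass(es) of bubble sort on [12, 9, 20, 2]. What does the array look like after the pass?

After pass 1: [9, 12, 2, 20] (2 swaps)
Total swaps: 2


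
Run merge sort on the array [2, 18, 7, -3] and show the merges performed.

Divide and conquer:
  Merge [2] + [18] -> [2, 18]
  Merge [7] + [-3] -> [-3, 7]
  Merge [2, 18] + [-3, 7] -> [-3, 2, 7, 18]


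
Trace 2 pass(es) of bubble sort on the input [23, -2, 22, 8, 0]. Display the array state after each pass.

After pass 1: [-2, 22, 8, 0, 23] (4 swaps)
After pass 2: [-2, 8, 0, 22, 23] (2 swaps)
Total swaps: 6


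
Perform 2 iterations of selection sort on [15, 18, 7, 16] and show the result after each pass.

Pass 1: Select minimum 7 at index 2, swap -> [7, 18, 15, 16]
Pass 2: Select minimum 15 at index 2, swap -> [7, 15, 18, 16]


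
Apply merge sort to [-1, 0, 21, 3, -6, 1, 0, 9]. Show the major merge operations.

Divide and conquer:
  Merge [-1] + [0] -> [-1, 0]
  Merge [21] + [3] -> [3, 21]
  Merge [-1, 0] + [3, 21] -> [-1, 0, 3, 21]
  Merge [-6] + [1] -> [-6, 1]
  Merge [0] + [9] -> [0, 9]
  Merge [-6, 1] + [0, 9] -> [-6, 0, 1, 9]
  Merge [-1, 0, 3, 21] + [-6, 0, 1, 9] -> [-6, -1, 0, 0, 1, 3, 9, 21]


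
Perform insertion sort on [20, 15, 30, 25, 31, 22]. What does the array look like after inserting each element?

First element 20 is already 'sorted'
Insert 15: shifted 1 elements -> [15, 20, 30, 25, 31, 22]
Insert 30: shifted 0 elements -> [15, 20, 30, 25, 31, 22]
Insert 25: shifted 1 elements -> [15, 20, 25, 30, 31, 22]
Insert 31: shifted 0 elements -> [15, 20, 25, 30, 31, 22]
Insert 22: shifted 3 elements -> [15, 20, 22, 25, 30, 31]


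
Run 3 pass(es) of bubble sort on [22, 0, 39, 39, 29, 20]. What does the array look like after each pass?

After pass 1: [0, 22, 39, 29, 20, 39] (3 swaps)
After pass 2: [0, 22, 29, 20, 39, 39] (2 swaps)
After pass 3: [0, 22, 20, 29, 39, 39] (1 swaps)
Total swaps: 6


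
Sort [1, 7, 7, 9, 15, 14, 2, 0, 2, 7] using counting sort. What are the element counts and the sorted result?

Count array: [1, 1, 2, 0, 0, 0, 0, 3, 0, 1, 0, 0, 0, 0, 1, 1]
(count[i] = number of elements equal to i)
Cumulative count: [1, 2, 4, 4, 4, 4, 4, 7, 7, 8, 8, 8, 8, 8, 9, 10]
Sorted: [0, 1, 2, 2, 7, 7, 7, 9, 14, 15]


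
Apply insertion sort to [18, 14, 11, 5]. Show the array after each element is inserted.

First element 18 is already 'sorted'
Insert 14: shifted 1 elements -> [14, 18, 11, 5]
Insert 11: shifted 2 elements -> [11, 14, 18, 5]
Insert 5: shifted 3 elements -> [5, 11, 14, 18]


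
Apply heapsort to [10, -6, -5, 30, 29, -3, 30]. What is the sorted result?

Build heap: [30, 29, 30, -6, 10, -3, -5]
Extract 30: [30, 29, -3, -6, 10, -5, 30]
Extract 30: [29, 10, -3, -6, -5, 30, 30]
Extract 29: [10, -5, -3, -6, 29, 30, 30]
Extract 10: [-3, -5, -6, 10, 29, 30, 30]
Extract -3: [-5, -6, -3, 10, 29, 30, 30]
Extract -5: [-6, -5, -3, 10, 29, 30, 30]


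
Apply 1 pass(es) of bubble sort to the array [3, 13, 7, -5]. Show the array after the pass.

After pass 1: [3, 7, -5, 13] (2 swaps)
Total swaps: 2


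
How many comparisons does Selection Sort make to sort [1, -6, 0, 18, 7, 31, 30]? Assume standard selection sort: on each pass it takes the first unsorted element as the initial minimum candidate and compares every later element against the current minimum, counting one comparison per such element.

Pass 1: scan indices 1..6 for the minimum = 6 comparison(s); min is -6, place at index 0 -> [-6, 1, 0, 18, 7, 31, 30]
Pass 2: scan indices 2..6 for the minimum = 5 comparison(s); min is 0, place at index 1 -> [-6, 0, 1, 18, 7, 31, 30]
Pass 3: scan indices 3..6 for the minimum = 4 comparison(s); min is 1, place at index 2 -> [-6, 0, 1, 18, 7, 31, 30]
Pass 4: scan indices 4..6 for the minimum = 3 comparison(s); min is 7, place at index 3 -> [-6, 0, 1, 7, 18, 31, 30]
Pass 5: scan indices 5..6 for the minimum = 2 comparison(s); min is 18, place at index 4 -> [-6, 0, 1, 7, 18, 31, 30]
Pass 6: scan indices 6..6 for the minimum = 1 comparison(s); min is 30, place at index 5 -> [-6, 0, 1, 7, 18, 30, 31]
Selection sort always scans the whole unsorted suffix, so the count is (n-1) + (n-2) + ... + 1 = n(n-1)/2 = 7*6/2 = 21 regardless of the input order.
Total comparisons: 6 + 5 + 4 + 3 + 2 + 1 = 21
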